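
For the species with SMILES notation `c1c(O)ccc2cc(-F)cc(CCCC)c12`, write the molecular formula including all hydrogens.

C14H15FO

Heavy atoms from the SMILES: 14 C, 1 F, 1 O.
Implicit hydrogens by atom environment:
  5 × C (aromatic): 1 H each → 5
  5 × C (aromatic): no H
  3 × C: 2 H each → 6
  1 × C: 3 H
  1 × F: no H
  1 × O: 1 H
  Total hydrogens = 15.
Molecular formula: C14H15FO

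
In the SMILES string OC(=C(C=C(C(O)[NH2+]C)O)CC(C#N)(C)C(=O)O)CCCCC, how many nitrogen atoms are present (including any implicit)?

The symbol for nitrogen appears 2 times in the SMILES.

2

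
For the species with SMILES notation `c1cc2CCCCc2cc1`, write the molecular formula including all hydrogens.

C10H12

Heavy atoms from the SMILES: 10 C.
Implicit hydrogens by atom environment:
  4 × C: 2 H each → 8
  4 × C (aromatic): 1 H each → 4
  2 × C (aromatic): no H
  Total hydrogens = 12.
Molecular formula: C10H12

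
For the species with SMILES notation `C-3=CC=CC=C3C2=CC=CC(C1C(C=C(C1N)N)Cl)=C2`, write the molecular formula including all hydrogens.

C17H17ClN2

Heavy atoms from the SMILES: 17 C, 1 Cl, 2 N.
Implicit hydrogens by atom environment:
  9 × C (aromatic): 1 H each → 9
  4 × C: 1 H each → 4
  3 × C (aromatic): no H
  2 × N: 2 H each → 4
  1 × C: no H
  1 × Cl: no H
  Total hydrogens = 17.
Molecular formula: C17H17ClN2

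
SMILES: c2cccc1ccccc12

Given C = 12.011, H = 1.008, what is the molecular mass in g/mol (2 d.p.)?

Molecular formula: C10H8.
M = 10×12.011 + 8×1.008 = 128.17 g/mol.

128.17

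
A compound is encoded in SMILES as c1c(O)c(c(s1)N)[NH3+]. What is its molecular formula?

Heavy atoms from the SMILES: 4 C, 2 N, 1 O, 1 S.
Implicit hydrogens by atom environment:
  3 × C (aromatic): no H
  1 × C (aromatic): 1 H
  1 × N (charge +1): 3 H
  1 × N: 2 H
  1 × O: 1 H
  1 × S (aromatic): no H
  Total hydrogens = 7.
Net charge +1.
Molecular formula: C4H7N2OS+

C4H7N2OS+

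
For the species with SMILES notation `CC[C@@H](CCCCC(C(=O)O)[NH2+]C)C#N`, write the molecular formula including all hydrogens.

Heavy atoms from the SMILES: 11 C, 2 N, 2 O.
Implicit hydrogens by atom environment:
  5 × C: 2 H each → 10
  2 × C: 3 H each → 6
  2 × C: 1 H each → 2
  2 × C: no H
  1 × N (charge +1): 2 H
  1 × N: no H
  1 × O: 1 H
  1 × O: no H
  Total hydrogens = 21.
Net charge +1.
Molecular formula: C11H21N2O2+

C11H21N2O2+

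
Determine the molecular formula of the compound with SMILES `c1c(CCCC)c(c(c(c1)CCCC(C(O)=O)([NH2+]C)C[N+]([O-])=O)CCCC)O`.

Heavy atoms from the SMILES: 21 C, 2 N, 5 O.
Implicit hydrogens by atom environment:
  10 × C: 2 H each → 20
  4 × C (aromatic): no H
  3 × C: 3 H each → 9
  2 × C (aromatic): 1 H each → 2
  2 × C: no H
  2 × O: 1 H each → 2
  2 × O: no H
  1 × N (charge +1): 2 H
  1 × N (charge +1): no H
  1 × O (charge -1): no H
  Total hydrogens = 35.
Net charge +1.
Molecular formula: C21H35N2O5+

C21H35N2O5+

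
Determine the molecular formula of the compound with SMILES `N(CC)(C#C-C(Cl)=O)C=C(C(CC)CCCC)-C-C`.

Heavy atoms from the SMILES: 16 C, 1 Cl, 1 N, 1 O.
Implicit hydrogens by atom environment:
  6 × C: 2 H each → 12
  4 × C: 3 H each → 12
  4 × C: no H
  2 × C: 1 H each → 2
  1 × Cl: no H
  1 × N: no H
  1 × O: no H
  Total hydrogens = 26.
Molecular formula: C16H26ClNO

C16H26ClNO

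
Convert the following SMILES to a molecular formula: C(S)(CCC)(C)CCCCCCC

Heavy atoms from the SMILES: 12 C, 1 S.
Implicit hydrogens by atom environment:
  8 × C: 2 H each → 16
  3 × C: 3 H each → 9
  1 × C: no H
  1 × S: 1 H
  Total hydrogens = 26.
Molecular formula: C12H26S

C12H26S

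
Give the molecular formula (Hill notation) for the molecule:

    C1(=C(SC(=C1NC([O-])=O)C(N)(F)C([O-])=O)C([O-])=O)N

[C8H5FN3O6S]3-

Heavy atoms from the SMILES: 8 C, 1 F, 3 N, 6 O, 1 S.
Implicit hydrogens by atom environment:
  4 × C (aromatic): no H
  4 × C: no H
  3 × O: no H
  3 × O (charge -1): no H
  2 × N: 2 H each → 4
  1 × F: no H
  1 × N: 1 H
  1 × S (aromatic): no H
  Total hydrogens = 5.
Net charge -3.
Molecular formula: [C8H5FN3O6S]3-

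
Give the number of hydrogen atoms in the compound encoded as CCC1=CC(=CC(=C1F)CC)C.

15

Hydrogens are implicit in SMILES; fill each atom to its normal valence:
  4 × C (aromatic): no H
  3 × C: 3 H each → 9
  2 × C: 2 H each → 4
  2 × C (aromatic): 1 H each → 2
  1 × F: no H
  Total hydrogens = 15.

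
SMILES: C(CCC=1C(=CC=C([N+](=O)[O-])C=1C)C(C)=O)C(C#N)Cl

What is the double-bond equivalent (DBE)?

Molecular formula from the SMILES: C14H15ClN2O3.
DoU = (2C + 2 + N − H − X)/2 = (2·14 + 2 + 2 − 15 − 1)/2 = 16/2 = 8.
(Structurally: 1 ring(s) + 7 π bond(s) = 8.)

8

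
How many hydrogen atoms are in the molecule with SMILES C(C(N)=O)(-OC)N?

8

Hydrogens are implicit in SMILES; fill each atom to its normal valence:
  2 × N: 2 H each → 4
  2 × O: no H
  1 × C: 3 H
  1 × C: 1 H
  1 × C: no H
  Total hydrogens = 8.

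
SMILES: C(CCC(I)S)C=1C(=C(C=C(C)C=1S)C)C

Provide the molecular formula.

C13H19IS2

Heavy atoms from the SMILES: 13 C, 1 I, 2 S.
Implicit hydrogens by atom environment:
  5 × C (aromatic): no H
  3 × C: 3 H each → 9
  3 × C: 2 H each → 6
  2 × S: 1 H each → 2
  1 × C (aromatic): 1 H
  1 × C: 1 H
  1 × I: no H
  Total hydrogens = 19.
Molecular formula: C13H19IS2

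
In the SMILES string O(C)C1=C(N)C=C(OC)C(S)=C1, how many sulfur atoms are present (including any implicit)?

The symbol for sulfur appears 1 time in the SMILES.

1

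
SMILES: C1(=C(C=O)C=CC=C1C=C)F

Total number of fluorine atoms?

1

The symbol for fluorine appears 1 time in the SMILES.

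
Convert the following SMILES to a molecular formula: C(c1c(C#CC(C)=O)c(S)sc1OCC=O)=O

Heavy atoms from the SMILES: 11 C, 4 O, 2 S.
Implicit hydrogens by atom environment:
  4 × C (aromatic): no H
  4 × O: no H
  3 × C: no H
  2 × C: 1 H each → 2
  1 × C: 3 H
  1 × C: 2 H
  1 × S: 1 H
  1 × S (aromatic): no H
  Total hydrogens = 8.
Molecular formula: C11H8O4S2

C11H8O4S2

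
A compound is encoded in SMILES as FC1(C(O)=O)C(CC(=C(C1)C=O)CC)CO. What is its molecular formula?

Heavy atoms from the SMILES: 11 C, 1 F, 4 O.
Implicit hydrogens by atom environment:
  4 × C: 2 H each → 8
  4 × C: no H
  2 × C: 1 H each → 2
  2 × O: 1 H each → 2
  2 × O: no H
  1 × C: 3 H
  1 × F: no H
  Total hydrogens = 15.
Molecular formula: C11H15FO4

C11H15FO4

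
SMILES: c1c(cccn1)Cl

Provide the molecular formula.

C5H4ClN

Heavy atoms from the SMILES: 5 C, 1 Cl, 1 N.
Implicit hydrogens by atom environment:
  4 × C (aromatic): 1 H each → 4
  1 × C (aromatic): no H
  1 × Cl: no H
  1 × N (aromatic): no H
  Total hydrogens = 4.
Molecular formula: C5H4ClN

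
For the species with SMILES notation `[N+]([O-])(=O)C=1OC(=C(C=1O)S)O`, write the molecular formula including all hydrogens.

C4H3NO5S

Heavy atoms from the SMILES: 4 C, 1 N, 5 O, 1 S.
Implicit hydrogens by atom environment:
  4 × C (aromatic): no H
  2 × O: 1 H each → 2
  1 × N (charge +1): no H
  1 × O (aromatic): no H
  1 × O: no H
  1 × O (charge -1): no H
  1 × S: 1 H
  Total hydrogens = 3.
Molecular formula: C4H3NO5S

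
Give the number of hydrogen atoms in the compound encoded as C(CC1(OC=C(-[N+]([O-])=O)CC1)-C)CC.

Hydrogens are implicit in SMILES; fill each atom to its normal valence:
  5 × C: 2 H each → 10
  2 × C: 3 H each → 6
  2 × C: no H
  2 × O: no H
  1 × C: 1 H
  1 × N (charge +1): no H
  1 × O (charge -1): no H
  Total hydrogens = 17.

17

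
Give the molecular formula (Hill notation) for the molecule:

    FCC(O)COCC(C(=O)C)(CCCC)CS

C12H23FO3S

Heavy atoms from the SMILES: 12 C, 1 F, 3 O, 1 S.
Implicit hydrogens by atom environment:
  7 × C: 2 H each → 14
  2 × C: 3 H each → 6
  2 × C: no H
  2 × O: no H
  1 × C: 1 H
  1 × F: no H
  1 × O: 1 H
  1 × S: 1 H
  Total hydrogens = 23.
Molecular formula: C12H23FO3S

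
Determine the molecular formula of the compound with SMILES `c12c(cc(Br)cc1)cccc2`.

C10H7Br

Heavy atoms from the SMILES: 1 Br, 10 C.
Implicit hydrogens by atom environment:
  7 × C (aromatic): 1 H each → 7
  3 × C (aromatic): no H
  1 × Br: no H
  Total hydrogens = 7.
Molecular formula: C10H7Br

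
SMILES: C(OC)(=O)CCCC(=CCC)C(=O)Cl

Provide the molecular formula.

C10H15ClO3

Heavy atoms from the SMILES: 10 C, 1 Cl, 3 O.
Implicit hydrogens by atom environment:
  4 × C: 2 H each → 8
  3 × C: no H
  3 × O: no H
  2 × C: 3 H each → 6
  1 × C: 1 H
  1 × Cl: no H
  Total hydrogens = 15.
Molecular formula: C10H15ClO3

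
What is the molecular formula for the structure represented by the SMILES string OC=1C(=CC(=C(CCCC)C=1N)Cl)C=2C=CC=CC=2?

C16H18ClNO

Heavy atoms from the SMILES: 16 C, 1 Cl, 1 N, 1 O.
Implicit hydrogens by atom environment:
  6 × C (aromatic): 1 H each → 6
  6 × C (aromatic): no H
  3 × C: 2 H each → 6
  1 × C: 3 H
  1 × Cl: no H
  1 × N: 2 H
  1 × O: 1 H
  Total hydrogens = 18.
Molecular formula: C16H18ClNO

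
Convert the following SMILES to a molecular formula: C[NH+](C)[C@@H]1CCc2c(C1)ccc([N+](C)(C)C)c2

Heavy atoms from the SMILES: 15 C, 2 N.
Implicit hydrogens by atom environment:
  5 × C: 3 H each → 15
  3 × C: 2 H each → 6
  3 × C (aromatic): 1 H each → 3
  3 × C (aromatic): no H
  1 × C: 1 H
  1 × N (charge +1): 1 H
  1 × N (charge +1): no H
  Total hydrogens = 26.
Net charge +2.
Molecular formula: [C15H26N2]2+

[C15H26N2]2+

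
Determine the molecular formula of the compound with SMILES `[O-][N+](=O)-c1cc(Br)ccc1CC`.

C8H8BrNO2

Heavy atoms from the SMILES: 1 Br, 8 C, 1 N, 2 O.
Implicit hydrogens by atom environment:
  3 × C (aromatic): 1 H each → 3
  3 × C (aromatic): no H
  1 × Br: no H
  1 × C: 3 H
  1 × C: 2 H
  1 × N (charge +1): no H
  1 × O: no H
  1 × O (charge -1): no H
  Total hydrogens = 8.
Molecular formula: C8H8BrNO2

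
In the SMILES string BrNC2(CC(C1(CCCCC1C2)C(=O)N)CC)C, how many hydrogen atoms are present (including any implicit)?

25

Hydrogens are implicit in SMILES; fill each atom to its normal valence:
  7 × C: 2 H each → 14
  3 × C: no H
  2 × C: 3 H each → 6
  2 × C: 1 H each → 2
  1 × Br: no H
  1 × N: 2 H
  1 × N: 1 H
  1 × O: no H
  Total hydrogens = 25.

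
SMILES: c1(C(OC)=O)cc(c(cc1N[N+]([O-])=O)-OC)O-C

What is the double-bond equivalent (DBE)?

6

Molecular formula from the SMILES: C10H12N2O6.
DoU = (2C + 2 + N − H − X)/2 = (2·10 + 2 + 2 − 12 − 0)/2 = 12/2 = 6.
(Structurally: 1 ring(s) + 5 π bond(s) = 6.)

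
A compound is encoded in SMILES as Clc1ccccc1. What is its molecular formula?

C6H5Cl

Heavy atoms from the SMILES: 6 C, 1 Cl.
Implicit hydrogens by atom environment:
  5 × C (aromatic): 1 H each → 5
  1 × C (aromatic): no H
  1 × Cl: no H
  Total hydrogens = 5.
Molecular formula: C6H5Cl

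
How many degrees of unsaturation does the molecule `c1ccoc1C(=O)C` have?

Molecular formula from the SMILES: C6H6O2.
DoU = (2C + 2 + N − H − X)/2 = (2·6 + 2 + 0 − 6 − 0)/2 = 8/2 = 4.
(Structurally: 1 ring(s) + 3 π bond(s) = 4.)

4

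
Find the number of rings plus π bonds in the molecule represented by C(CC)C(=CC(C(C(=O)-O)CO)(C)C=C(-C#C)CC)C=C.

Molecular formula from the SMILES: C18H26O3.
DoU = (2C + 2 + N − H − X)/2 = (2·18 + 2 + 0 − 26 − 0)/2 = 12/2 = 6.
(Structurally: 0 ring(s) + 6 π bond(s) = 6.)

6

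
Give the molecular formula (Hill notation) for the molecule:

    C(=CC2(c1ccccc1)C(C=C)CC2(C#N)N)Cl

Heavy atoms from the SMILES: 15 C, 1 Cl, 2 N.
Implicit hydrogens by atom environment:
  5 × C (aromatic): 1 H each → 5
  4 × C: 1 H each → 4
  3 × C: no H
  2 × C: 2 H each → 4
  1 × C (aromatic): no H
  1 × Cl: no H
  1 × N: 2 H
  1 × N: no H
  Total hydrogens = 15.
Molecular formula: C15H15ClN2

C15H15ClN2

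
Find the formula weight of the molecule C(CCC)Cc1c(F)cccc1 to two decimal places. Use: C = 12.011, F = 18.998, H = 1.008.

166.24

Molecular formula: C11H15F.
M = 11×12.011 + 1×18.998 + 15×1.008 = 166.24 g/mol.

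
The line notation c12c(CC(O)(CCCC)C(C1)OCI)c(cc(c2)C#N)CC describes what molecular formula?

C18H24INO2

Heavy atoms from the SMILES: 18 C, 1 I, 1 N, 2 O.
Implicit hydrogens by atom environment:
  7 × C: 2 H each → 14
  4 × C (aromatic): no H
  2 × C: 3 H each → 6
  2 × C (aromatic): 1 H each → 2
  2 × C: no H
  1 × C: 1 H
  1 × I: no H
  1 × N: no H
  1 × O: 1 H
  1 × O: no H
  Total hydrogens = 24.
Molecular formula: C18H24INO2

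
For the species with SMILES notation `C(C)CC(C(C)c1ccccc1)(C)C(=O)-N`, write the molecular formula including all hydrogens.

Heavy atoms from the SMILES: 14 C, 1 N, 1 O.
Implicit hydrogens by atom environment:
  5 × C (aromatic): 1 H each → 5
  3 × C: 3 H each → 9
  2 × C: 2 H each → 4
  2 × C: no H
  1 × C: 1 H
  1 × C (aromatic): no H
  1 × N: 2 H
  1 × O: no H
  Total hydrogens = 21.
Molecular formula: C14H21NO

C14H21NO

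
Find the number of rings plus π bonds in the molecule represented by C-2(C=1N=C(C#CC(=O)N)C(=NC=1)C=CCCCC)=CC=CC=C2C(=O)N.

Molecular formula from the SMILES: C20H20N4O2.
DoU = (2C + 2 + N − H − X)/2 = (2·20 + 2 + 4 − 20 − 0)/2 = 26/2 = 13.
(Structurally: 2 ring(s) + 11 π bond(s) = 13.)

13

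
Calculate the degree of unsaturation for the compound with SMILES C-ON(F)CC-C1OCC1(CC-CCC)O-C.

1

Molecular formula from the SMILES: C12H24FNO3.
DoU = (2C + 2 + N − H − X)/2 = (2·12 + 2 + 1 − 24 − 1)/2 = 2/2 = 1.
(Structurally: 1 ring(s) + 0 π bond(s) = 1.)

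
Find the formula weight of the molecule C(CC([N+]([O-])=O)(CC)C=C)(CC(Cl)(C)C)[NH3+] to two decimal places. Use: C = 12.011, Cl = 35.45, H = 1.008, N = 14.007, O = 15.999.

Molecular formula: C11H22ClN2O2+.
M = 11×12.011 + 1×35.45 + 22×1.008 + 2×14.007 + 2×15.999 = 249.76 g/mol.

249.76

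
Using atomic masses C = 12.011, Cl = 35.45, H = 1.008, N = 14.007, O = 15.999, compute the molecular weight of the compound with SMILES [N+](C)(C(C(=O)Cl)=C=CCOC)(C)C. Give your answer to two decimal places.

Molecular formula: C9H15ClNO2+.
M = 9×12.011 + 1×35.45 + 15×1.008 + 1×14.007 + 2×15.999 = 204.67 g/mol.

204.67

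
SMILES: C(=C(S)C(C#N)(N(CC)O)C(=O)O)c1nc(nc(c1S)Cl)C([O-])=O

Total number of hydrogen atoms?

10

Hydrogens are implicit in SMILES; fill each atom to its normal valence:
  5 × C: no H
  4 × C (aromatic): no H
  2 × N (aromatic): no H
  2 × N: no H
  2 × O: 1 H each → 2
  2 × O: no H
  2 × S: 1 H each → 2
  1 × C: 3 H
  1 × C: 2 H
  1 × C: 1 H
  1 × Cl: no H
  1 × O (charge -1): no H
  Total hydrogens = 10.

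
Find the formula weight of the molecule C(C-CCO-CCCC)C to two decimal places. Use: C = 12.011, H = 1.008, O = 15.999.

Molecular formula: C9H20O.
M = 9×12.011 + 20×1.008 + 1×15.999 = 144.26 g/mol.

144.26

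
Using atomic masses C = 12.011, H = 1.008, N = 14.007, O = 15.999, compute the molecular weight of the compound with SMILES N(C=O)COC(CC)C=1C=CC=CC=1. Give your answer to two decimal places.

Molecular formula: C11H15NO2.
M = 11×12.011 + 15×1.008 + 1×14.007 + 2×15.999 = 193.25 g/mol.

193.25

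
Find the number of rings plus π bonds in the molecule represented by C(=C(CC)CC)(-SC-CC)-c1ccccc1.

Molecular formula from the SMILES: C15H22S.
DoU = (2C + 2 + N − H − X)/2 = (2·15 + 2 + 0 − 22 − 0)/2 = 10/2 = 5.
(Structurally: 1 ring(s) + 4 π bond(s) = 5.)

5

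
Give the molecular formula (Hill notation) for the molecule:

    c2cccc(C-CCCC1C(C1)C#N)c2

C14H17N

Heavy atoms from the SMILES: 14 C, 1 N.
Implicit hydrogens by atom environment:
  5 × C: 2 H each → 10
  5 × C (aromatic): 1 H each → 5
  2 × C: 1 H each → 2
  1 × C: no H
  1 × C (aromatic): no H
  1 × N: no H
  Total hydrogens = 17.
Molecular formula: C14H17N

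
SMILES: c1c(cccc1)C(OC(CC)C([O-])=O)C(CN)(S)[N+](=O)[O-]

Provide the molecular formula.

Heavy atoms from the SMILES: 13 C, 2 N, 5 O, 1 S.
Implicit hydrogens by atom environment:
  5 × C (aromatic): 1 H each → 5
  3 × O: no H
  2 × C: 2 H each → 4
  2 × C: 1 H each → 2
  2 × C: no H
  2 × O (charge -1): no H
  1 × C: 3 H
  1 × C (aromatic): no H
  1 × N: 2 H
  1 × N (charge +1): no H
  1 × S: 1 H
  Total hydrogens = 17.
Net charge -1.
Molecular formula: C13H17N2O5S-

C13H17N2O5S-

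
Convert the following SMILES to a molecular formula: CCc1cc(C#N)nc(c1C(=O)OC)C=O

C11H10N2O3

Heavy atoms from the SMILES: 11 C, 2 N, 3 O.
Implicit hydrogens by atom environment:
  4 × C (aromatic): no H
  3 × O: no H
  2 × C: 3 H each → 6
  2 × C: no H
  1 × C: 2 H
  1 × C (aromatic): 1 H
  1 × C: 1 H
  1 × N (aromatic): no H
  1 × N: no H
  Total hydrogens = 10.
Molecular formula: C11H10N2O3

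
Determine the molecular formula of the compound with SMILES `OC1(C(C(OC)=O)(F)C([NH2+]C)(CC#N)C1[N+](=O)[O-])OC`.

Heavy atoms from the SMILES: 10 C, 1 F, 3 N, 6 O.
Implicit hydrogens by atom environment:
  5 × C: no H
  4 × O: no H
  3 × C: 3 H each → 9
  1 × C: 2 H
  1 × C: 1 H
  1 × F: no H
  1 × N (charge +1): 2 H
  1 × N: no H
  1 × N (charge +1): no H
  1 × O: 1 H
  1 × O (charge -1): no H
  Total hydrogens = 15.
Net charge +1.
Molecular formula: C10H15FN3O6+

C10H15FN3O6+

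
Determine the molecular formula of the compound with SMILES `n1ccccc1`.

C5H5N

Heavy atoms from the SMILES: 5 C, 1 N.
Implicit hydrogens by atom environment:
  5 × C (aromatic): 1 H each → 5
  1 × N (aromatic): no H
  Total hydrogens = 5.
Molecular formula: C5H5N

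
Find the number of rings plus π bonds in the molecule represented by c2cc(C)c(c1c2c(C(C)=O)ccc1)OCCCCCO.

8

Molecular formula from the SMILES: C18H22O3.
DoU = (2C + 2 + N − H − X)/2 = (2·18 + 2 + 0 − 22 − 0)/2 = 16/2 = 8.
(Structurally: 2 ring(s) + 6 π bond(s) = 8.)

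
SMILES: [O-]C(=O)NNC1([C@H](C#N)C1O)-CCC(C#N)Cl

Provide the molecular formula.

C9H10ClN4O3-

Heavy atoms from the SMILES: 9 C, 1 Cl, 4 N, 3 O.
Implicit hydrogens by atom environment:
  4 × C: no H
  3 × C: 1 H each → 3
  2 × C: 2 H each → 4
  2 × N: 1 H each → 2
  2 × N: no H
  1 × Cl: no H
  1 × O: 1 H
  1 × O: no H
  1 × O (charge -1): no H
  Total hydrogens = 10.
Net charge -1.
Molecular formula: C9H10ClN4O3-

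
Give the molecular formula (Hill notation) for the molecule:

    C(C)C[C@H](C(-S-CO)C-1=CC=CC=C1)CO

C13H20O2S

Heavy atoms from the SMILES: 13 C, 2 O, 1 S.
Implicit hydrogens by atom environment:
  5 × C (aromatic): 1 H each → 5
  4 × C: 2 H each → 8
  2 × C: 1 H each → 2
  2 × O: 1 H each → 2
  1 × C: 3 H
  1 × C (aromatic): no H
  1 × S: no H
  Total hydrogens = 20.
Molecular formula: C13H20O2S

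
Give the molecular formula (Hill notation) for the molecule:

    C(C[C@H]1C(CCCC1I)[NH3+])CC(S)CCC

Heavy atoms from the SMILES: 13 C, 1 I, 1 N, 1 S.
Implicit hydrogens by atom environment:
  8 × C: 2 H each → 16
  4 × C: 1 H each → 4
  1 × C: 3 H
  1 × I: no H
  1 × N (charge +1): 3 H
  1 × S: 1 H
  Total hydrogens = 27.
Net charge +1.
Molecular formula: C13H27INS+

C13H27INS+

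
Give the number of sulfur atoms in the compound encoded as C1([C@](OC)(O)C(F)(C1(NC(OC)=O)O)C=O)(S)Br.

1

The symbol for sulfur appears 1 time in the SMILES.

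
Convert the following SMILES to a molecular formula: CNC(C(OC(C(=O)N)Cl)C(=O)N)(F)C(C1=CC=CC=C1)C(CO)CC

C17H25ClFN3O4

Heavy atoms from the SMILES: 17 C, 1 Cl, 1 F, 3 N, 4 O.
Implicit hydrogens by atom environment:
  5 × C (aromatic): 1 H each → 5
  4 × C: 1 H each → 4
  3 × C: no H
  3 × O: no H
  2 × C: 3 H each → 6
  2 × C: 2 H each → 4
  2 × N: 2 H each → 4
  1 × C (aromatic): no H
  1 × Cl: no H
  1 × F: no H
  1 × N: 1 H
  1 × O: 1 H
  Total hydrogens = 25.
Molecular formula: C17H25ClFN3O4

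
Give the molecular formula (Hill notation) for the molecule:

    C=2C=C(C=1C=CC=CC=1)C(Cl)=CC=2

Heavy atoms from the SMILES: 12 C, 1 Cl.
Implicit hydrogens by atom environment:
  9 × C (aromatic): 1 H each → 9
  3 × C (aromatic): no H
  1 × Cl: no H
  Total hydrogens = 9.
Molecular formula: C12H9Cl

C12H9Cl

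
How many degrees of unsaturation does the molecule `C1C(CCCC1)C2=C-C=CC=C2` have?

5

Molecular formula from the SMILES: C12H16.
DoU = (2C + 2 + N − H − X)/2 = (2·12 + 2 + 0 − 16 − 0)/2 = 10/2 = 5.
(Structurally: 2 ring(s) + 3 π bond(s) = 5.)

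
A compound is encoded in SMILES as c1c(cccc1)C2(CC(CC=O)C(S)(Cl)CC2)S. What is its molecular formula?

C14H17ClOS2

Heavy atoms from the SMILES: 14 C, 1 Cl, 1 O, 2 S.
Implicit hydrogens by atom environment:
  5 × C (aromatic): 1 H each → 5
  4 × C: 2 H each → 8
  2 × C: 1 H each → 2
  2 × C: no H
  2 × S: 1 H each → 2
  1 × C (aromatic): no H
  1 × Cl: no H
  1 × O: no H
  Total hydrogens = 17.
Molecular formula: C14H17ClOS2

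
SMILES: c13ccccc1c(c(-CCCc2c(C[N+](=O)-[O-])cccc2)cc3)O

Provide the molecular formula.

Heavy atoms from the SMILES: 20 C, 1 N, 3 O.
Implicit hydrogens by atom environment:
  10 × C (aromatic): 1 H each → 10
  6 × C (aromatic): no H
  4 × C: 2 H each → 8
  1 × N (charge +1): no H
  1 × O: 1 H
  1 × O: no H
  1 × O (charge -1): no H
  Total hydrogens = 19.
Molecular formula: C20H19NO3

C20H19NO3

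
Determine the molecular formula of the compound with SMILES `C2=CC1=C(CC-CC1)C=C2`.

C10H12

Heavy atoms from the SMILES: 10 C.
Implicit hydrogens by atom environment:
  4 × C: 2 H each → 8
  4 × C (aromatic): 1 H each → 4
  2 × C (aromatic): no H
  Total hydrogens = 12.
Molecular formula: C10H12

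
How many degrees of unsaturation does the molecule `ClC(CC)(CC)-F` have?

Molecular formula from the SMILES: C5H10ClF.
DoU = (2C + 2 + N − H − X)/2 = (2·5 + 2 + 0 − 10 − 2)/2 = 0/2 = 0.
(Structurally: 0 ring(s) + 0 π bond(s) = 0.)

0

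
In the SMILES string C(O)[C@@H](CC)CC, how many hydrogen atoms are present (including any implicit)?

14

Hydrogens are implicit in SMILES; fill each atom to its normal valence:
  3 × C: 2 H each → 6
  2 × C: 3 H each → 6
  1 × C: 1 H
  1 × O: 1 H
  Total hydrogens = 14.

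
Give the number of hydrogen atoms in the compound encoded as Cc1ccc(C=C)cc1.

10

Hydrogens are implicit in SMILES; fill each atom to its normal valence:
  4 × C (aromatic): 1 H each → 4
  2 × C (aromatic): no H
  1 × C: 3 H
  1 × C: 2 H
  1 × C: 1 H
  Total hydrogens = 10.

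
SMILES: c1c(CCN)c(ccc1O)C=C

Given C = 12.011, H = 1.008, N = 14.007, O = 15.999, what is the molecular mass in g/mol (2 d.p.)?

163.22

Molecular formula: C10H13NO.
M = 10×12.011 + 13×1.008 + 1×14.007 + 1×15.999 = 163.22 g/mol.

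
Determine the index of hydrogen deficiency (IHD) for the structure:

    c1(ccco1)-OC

3

Molecular formula from the SMILES: C5H6O2.
DoU = (2C + 2 + N − H − X)/2 = (2·5 + 2 + 0 − 6 − 0)/2 = 6/2 = 3.
(Structurally: 1 ring(s) + 2 π bond(s) = 3.)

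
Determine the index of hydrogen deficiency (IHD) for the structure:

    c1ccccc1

4

Molecular formula from the SMILES: C6H6.
DoU = (2C + 2 + N − H − X)/2 = (2·6 + 2 + 0 − 6 − 0)/2 = 8/2 = 4.
(Structurally: 1 ring(s) + 3 π bond(s) = 4.)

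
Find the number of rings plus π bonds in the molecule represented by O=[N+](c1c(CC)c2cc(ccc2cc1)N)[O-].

8

Molecular formula from the SMILES: C12H12N2O2.
DoU = (2C + 2 + N − H − X)/2 = (2·12 + 2 + 2 − 12 − 0)/2 = 16/2 = 8.
(Structurally: 2 ring(s) + 6 π bond(s) = 8.)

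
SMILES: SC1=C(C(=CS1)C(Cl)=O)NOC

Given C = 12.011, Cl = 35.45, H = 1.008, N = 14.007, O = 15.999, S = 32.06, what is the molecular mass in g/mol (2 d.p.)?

Molecular formula: C6H6ClNO2S2.
M = 6×12.011 + 1×35.45 + 6×1.008 + 1×14.007 + 2×15.999 + 2×32.06 = 223.69 g/mol.

223.69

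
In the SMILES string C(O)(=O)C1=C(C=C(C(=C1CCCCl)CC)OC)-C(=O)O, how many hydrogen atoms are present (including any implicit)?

Hydrogens are implicit in SMILES; fill each atom to its normal valence:
  5 × C (aromatic): no H
  4 × C: 2 H each → 8
  3 × O: no H
  2 × C: 3 H each → 6
  2 × C: no H
  2 × O: 1 H each → 2
  1 × C (aromatic): 1 H
  1 × Cl: no H
  Total hydrogens = 17.

17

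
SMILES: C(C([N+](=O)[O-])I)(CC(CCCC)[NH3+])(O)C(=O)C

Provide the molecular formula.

Heavy atoms from the SMILES: 10 C, 1 I, 2 N, 4 O.
Implicit hydrogens by atom environment:
  4 × C: 2 H each → 8
  2 × C: 3 H each → 6
  2 × C: 1 H each → 2
  2 × C: no H
  2 × O: no H
  1 × I: no H
  1 × N (charge +1): 3 H
  1 × N (charge +1): no H
  1 × O: 1 H
  1 × O (charge -1): no H
  Total hydrogens = 20.
Net charge +1.
Molecular formula: C10H20IN2O4+

C10H20IN2O4+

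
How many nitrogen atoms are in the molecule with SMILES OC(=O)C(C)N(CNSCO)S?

The symbol for nitrogen appears 2 times in the SMILES.

2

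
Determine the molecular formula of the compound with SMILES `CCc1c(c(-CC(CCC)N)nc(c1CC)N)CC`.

C16H29N3

Heavy atoms from the SMILES: 16 C, 3 N.
Implicit hydrogens by atom environment:
  6 × C: 2 H each → 12
  5 × C (aromatic): no H
  4 × C: 3 H each → 12
  2 × N: 2 H each → 4
  1 × C: 1 H
  1 × N (aromatic): no H
  Total hydrogens = 29.
Molecular formula: C16H29N3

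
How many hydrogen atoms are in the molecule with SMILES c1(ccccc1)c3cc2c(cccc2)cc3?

Hydrogens are implicit in SMILES; fill each atom to its normal valence:
  12 × C (aromatic): 1 H each → 12
  4 × C (aromatic): no H
  Total hydrogens = 12.

12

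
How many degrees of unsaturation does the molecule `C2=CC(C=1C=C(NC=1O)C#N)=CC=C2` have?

9

Molecular formula from the SMILES: C11H8N2O.
DoU = (2C + 2 + N − H − X)/2 = (2·11 + 2 + 2 − 8 − 0)/2 = 18/2 = 9.
(Structurally: 2 ring(s) + 7 π bond(s) = 9.)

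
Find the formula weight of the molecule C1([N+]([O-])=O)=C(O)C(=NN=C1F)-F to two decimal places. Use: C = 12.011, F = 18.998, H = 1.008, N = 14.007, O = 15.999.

177.07

Molecular formula: C4HF2N3O3.
M = 4×12.011 + 2×18.998 + 1×1.008 + 3×14.007 + 3×15.999 = 177.07 g/mol.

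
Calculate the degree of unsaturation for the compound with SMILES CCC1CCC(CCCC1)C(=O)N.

2

Molecular formula from the SMILES: C11H21NO.
DoU = (2C + 2 + N − H − X)/2 = (2·11 + 2 + 1 − 21 − 0)/2 = 4/2 = 2.
(Structurally: 1 ring(s) + 1 π bond(s) = 2.)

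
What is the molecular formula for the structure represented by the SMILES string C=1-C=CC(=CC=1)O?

Heavy atoms from the SMILES: 6 C, 1 O.
Implicit hydrogens by atom environment:
  5 × C (aromatic): 1 H each → 5
  1 × C (aromatic): no H
  1 × O: 1 H
  Total hydrogens = 6.
Molecular formula: C6H6O

C6H6O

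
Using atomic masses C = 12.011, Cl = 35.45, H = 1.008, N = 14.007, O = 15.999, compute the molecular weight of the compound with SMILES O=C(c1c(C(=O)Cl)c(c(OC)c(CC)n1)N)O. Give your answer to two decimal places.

Molecular formula: C10H11ClN2O4.
M = 10×12.011 + 1×35.45 + 11×1.008 + 2×14.007 + 4×15.999 = 258.66 g/mol.

258.66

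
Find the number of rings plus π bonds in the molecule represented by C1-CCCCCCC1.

1

Molecular formula from the SMILES: C8H16.
DoU = (2C + 2 + N − H − X)/2 = (2·8 + 2 + 0 − 16 − 0)/2 = 2/2 = 1.
(Structurally: 1 ring(s) + 0 π bond(s) = 1.)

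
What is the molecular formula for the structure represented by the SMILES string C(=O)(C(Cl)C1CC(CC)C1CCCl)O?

Heavy atoms from the SMILES: 10 C, 2 Cl, 2 O.
Implicit hydrogens by atom environment:
  4 × C: 2 H each → 8
  4 × C: 1 H each → 4
  2 × Cl: no H
  1 × C: 3 H
  1 × C: no H
  1 × O: 1 H
  1 × O: no H
  Total hydrogens = 16.
Molecular formula: C10H16Cl2O2

C10H16Cl2O2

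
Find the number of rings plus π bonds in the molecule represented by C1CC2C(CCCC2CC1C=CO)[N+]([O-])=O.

Molecular formula from the SMILES: C12H19NO3.
DoU = (2C + 2 + N − H − X)/2 = (2·12 + 2 + 1 − 19 − 0)/2 = 8/2 = 4.
(Structurally: 2 ring(s) + 2 π bond(s) = 4.)

4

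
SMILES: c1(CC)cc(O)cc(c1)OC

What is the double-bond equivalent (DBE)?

4

Molecular formula from the SMILES: C9H12O2.
DoU = (2C + 2 + N − H − X)/2 = (2·9 + 2 + 0 − 12 − 0)/2 = 8/2 = 4.
(Structurally: 1 ring(s) + 3 π bond(s) = 4.)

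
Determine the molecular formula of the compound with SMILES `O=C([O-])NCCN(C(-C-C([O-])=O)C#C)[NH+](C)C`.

C10H16N3O4-

Heavy atoms from the SMILES: 10 C, 3 N, 4 O.
Implicit hydrogens by atom environment:
  3 × C: 2 H each → 6
  3 × C: no H
  2 × C: 3 H each → 6
  2 × C: 1 H each → 2
  2 × O: no H
  2 × O (charge -1): no H
  1 × N (charge +1): 1 H
  1 × N: 1 H
  1 × N: no H
  Total hydrogens = 16.
Net charge -1.
Molecular formula: C10H16N3O4-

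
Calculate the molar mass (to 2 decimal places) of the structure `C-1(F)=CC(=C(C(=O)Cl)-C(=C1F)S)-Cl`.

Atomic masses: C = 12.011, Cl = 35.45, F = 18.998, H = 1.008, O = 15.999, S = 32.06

243.05

Molecular formula: C7H2Cl2F2OS.
M = 7×12.011 + 2×35.45 + 2×18.998 + 2×1.008 + 1×15.999 + 1×32.06 = 243.05 g/mol.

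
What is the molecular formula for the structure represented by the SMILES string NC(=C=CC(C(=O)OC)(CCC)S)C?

Heavy atoms from the SMILES: 10 C, 1 N, 2 O, 1 S.
Implicit hydrogens by atom environment:
  4 × C: no H
  3 × C: 3 H each → 9
  2 × C: 2 H each → 4
  2 × O: no H
  1 × C: 1 H
  1 × N: 2 H
  1 × S: 1 H
  Total hydrogens = 17.
Molecular formula: C10H17NO2S

C10H17NO2S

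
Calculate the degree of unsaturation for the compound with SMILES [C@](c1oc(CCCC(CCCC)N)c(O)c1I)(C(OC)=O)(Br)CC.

4

Molecular formula from the SMILES: C17H27BrINO4.
DoU = (2C + 2 + N − H − X)/2 = (2·17 + 2 + 1 − 27 − 2)/2 = 8/2 = 4.
(Structurally: 1 ring(s) + 3 π bond(s) = 4.)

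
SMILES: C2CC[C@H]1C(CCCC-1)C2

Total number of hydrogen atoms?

Hydrogens are implicit in SMILES; fill each atom to its normal valence:
  8 × C: 2 H each → 16
  2 × C: 1 H each → 2
  Total hydrogens = 18.

18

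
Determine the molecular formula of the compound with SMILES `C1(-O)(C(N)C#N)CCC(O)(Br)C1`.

C7H11BrN2O2

Heavy atoms from the SMILES: 1 Br, 7 C, 2 N, 2 O.
Implicit hydrogens by atom environment:
  3 × C: 2 H each → 6
  3 × C: no H
  2 × O: 1 H each → 2
  1 × Br: no H
  1 × C: 1 H
  1 × N: 2 H
  1 × N: no H
  Total hydrogens = 11.
Molecular formula: C7H11BrN2O2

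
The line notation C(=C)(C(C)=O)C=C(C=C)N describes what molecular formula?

C8H11NO

Heavy atoms from the SMILES: 8 C, 1 N, 1 O.
Implicit hydrogens by atom environment:
  3 × C: no H
  2 × C: 2 H each → 4
  2 × C: 1 H each → 2
  1 × C: 3 H
  1 × N: 2 H
  1 × O: no H
  Total hydrogens = 11.
Molecular formula: C8H11NO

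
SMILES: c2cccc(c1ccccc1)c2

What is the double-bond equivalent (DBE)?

Molecular formula from the SMILES: C12H10.
DoU = (2C + 2 + N − H − X)/2 = (2·12 + 2 + 0 − 10 − 0)/2 = 16/2 = 8.
(Structurally: 2 ring(s) + 6 π bond(s) = 8.)

8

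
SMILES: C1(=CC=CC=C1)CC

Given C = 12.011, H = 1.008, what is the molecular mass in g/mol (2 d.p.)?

Molecular formula: C8H10.
M = 8×12.011 + 10×1.008 = 106.17 g/mol.

106.17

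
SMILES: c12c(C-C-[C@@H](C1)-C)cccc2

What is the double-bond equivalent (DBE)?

5

Molecular formula from the SMILES: C11H14.
DoU = (2C + 2 + N − H − X)/2 = (2·11 + 2 + 0 − 14 − 0)/2 = 10/2 = 5.
(Structurally: 2 ring(s) + 3 π bond(s) = 5.)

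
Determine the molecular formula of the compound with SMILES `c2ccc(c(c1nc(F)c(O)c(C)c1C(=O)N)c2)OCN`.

C14H14FN3O3

Heavy atoms from the SMILES: 14 C, 1 F, 3 N, 3 O.
Implicit hydrogens by atom environment:
  7 × C (aromatic): no H
  4 × C (aromatic): 1 H each → 4
  2 × N: 2 H each → 4
  2 × O: no H
  1 × C: 3 H
  1 × C: 2 H
  1 × C: no H
  1 × F: no H
  1 × N (aromatic): no H
  1 × O: 1 H
  Total hydrogens = 14.
Molecular formula: C14H14FN3O3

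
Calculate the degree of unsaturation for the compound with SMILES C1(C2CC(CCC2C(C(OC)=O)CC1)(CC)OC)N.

Molecular formula from the SMILES: C15H27NO3.
DoU = (2C + 2 + N − H − X)/2 = (2·15 + 2 + 1 − 27 − 0)/2 = 6/2 = 3.
(Structurally: 2 ring(s) + 1 π bond(s) = 3.)

3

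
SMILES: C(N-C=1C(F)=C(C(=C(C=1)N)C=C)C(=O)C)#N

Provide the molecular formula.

C11H10FN3O

Heavy atoms from the SMILES: 11 C, 1 F, 3 N, 1 O.
Implicit hydrogens by atom environment:
  5 × C (aromatic): no H
  2 × C: no H
  1 × C: 3 H
  1 × C: 2 H
  1 × C (aromatic): 1 H
  1 × C: 1 H
  1 × F: no H
  1 × N: 2 H
  1 × N: 1 H
  1 × N: no H
  1 × O: no H
  Total hydrogens = 10.
Molecular formula: C11H10FN3O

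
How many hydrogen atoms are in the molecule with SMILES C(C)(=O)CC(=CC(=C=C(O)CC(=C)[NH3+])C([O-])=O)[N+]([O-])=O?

Hydrogens are implicit in SMILES; fill each atom to its normal valence:
  7 × C: no H
  3 × C: 2 H each → 6
  3 × O: no H
  2 × O (charge -1): no H
  1 × C: 3 H
  1 × C: 1 H
  1 × N (charge +1): 3 H
  1 × N (charge +1): no H
  1 × O: 1 H
  Total hydrogens = 14.

14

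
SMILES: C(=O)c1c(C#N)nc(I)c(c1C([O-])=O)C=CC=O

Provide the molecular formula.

C11H4IN2O4-

Heavy atoms from the SMILES: 11 C, 1 I, 2 N, 4 O.
Implicit hydrogens by atom environment:
  5 × C (aromatic): no H
  4 × C: 1 H each → 4
  3 × O: no H
  2 × C: no H
  1 × I: no H
  1 × N (aromatic): no H
  1 × N: no H
  1 × O (charge -1): no H
  Total hydrogens = 4.
Net charge -1.
Molecular formula: C11H4IN2O4-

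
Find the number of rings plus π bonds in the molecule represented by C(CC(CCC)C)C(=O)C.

1

Molecular formula from the SMILES: C9H18O.
DoU = (2C + 2 + N − H − X)/2 = (2·9 + 2 + 0 − 18 − 0)/2 = 2/2 = 1.
(Structurally: 0 ring(s) + 1 π bond(s) = 1.)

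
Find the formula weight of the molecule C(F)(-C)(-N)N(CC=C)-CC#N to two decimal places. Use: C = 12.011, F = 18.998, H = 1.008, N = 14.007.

Molecular formula: C7H12FN3.
M = 7×12.011 + 1×18.998 + 12×1.008 + 3×14.007 = 157.19 g/mol.

157.19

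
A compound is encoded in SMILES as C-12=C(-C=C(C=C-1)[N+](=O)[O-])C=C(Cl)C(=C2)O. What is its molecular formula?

Heavy atoms from the SMILES: 10 C, 1 Cl, 1 N, 3 O.
Implicit hydrogens by atom environment:
  5 × C (aromatic): 1 H each → 5
  5 × C (aromatic): no H
  1 × Cl: no H
  1 × N (charge +1): no H
  1 × O: 1 H
  1 × O: no H
  1 × O (charge -1): no H
  Total hydrogens = 6.
Molecular formula: C10H6ClNO3

C10H6ClNO3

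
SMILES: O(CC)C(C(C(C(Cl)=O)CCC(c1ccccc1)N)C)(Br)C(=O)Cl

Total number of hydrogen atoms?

22

Hydrogens are implicit in SMILES; fill each atom to its normal valence:
  5 × C (aromatic): 1 H each → 5
  3 × C: 2 H each → 6
  3 × C: 1 H each → 3
  3 × C: no H
  3 × O: no H
  2 × C: 3 H each → 6
  2 × Cl: no H
  1 × Br: no H
  1 × C (aromatic): no H
  1 × N: 2 H
  Total hydrogens = 22.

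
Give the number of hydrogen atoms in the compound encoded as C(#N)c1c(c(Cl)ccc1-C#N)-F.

Hydrogens are implicit in SMILES; fill each atom to its normal valence:
  4 × C (aromatic): no H
  2 × C (aromatic): 1 H each → 2
  2 × C: no H
  2 × N: no H
  1 × Cl: no H
  1 × F: no H
  Total hydrogens = 2.

2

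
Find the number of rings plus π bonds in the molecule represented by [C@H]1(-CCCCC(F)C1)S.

Molecular formula from the SMILES: C7H13FS.
DoU = (2C + 2 + N − H − X)/2 = (2·7 + 2 + 0 − 13 − 1)/2 = 2/2 = 1.
(Structurally: 1 ring(s) + 0 π bond(s) = 1.)

1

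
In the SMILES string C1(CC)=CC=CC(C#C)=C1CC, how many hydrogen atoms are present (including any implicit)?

14

Hydrogens are implicit in SMILES; fill each atom to its normal valence:
  3 × C (aromatic): 1 H each → 3
  3 × C (aromatic): no H
  2 × C: 3 H each → 6
  2 × C: 2 H each → 4
  1 × C: 1 H
  1 × C: no H
  Total hydrogens = 14.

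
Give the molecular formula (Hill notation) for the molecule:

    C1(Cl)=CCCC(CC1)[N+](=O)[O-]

C7H10ClNO2

Heavy atoms from the SMILES: 7 C, 1 Cl, 1 N, 2 O.
Implicit hydrogens by atom environment:
  4 × C: 2 H each → 8
  2 × C: 1 H each → 2
  1 × C: no H
  1 × Cl: no H
  1 × N (charge +1): no H
  1 × O: no H
  1 × O (charge -1): no H
  Total hydrogens = 10.
Molecular formula: C7H10ClNO2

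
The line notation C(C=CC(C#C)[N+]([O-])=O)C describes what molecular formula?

C7H9NO2

Heavy atoms from the SMILES: 7 C, 1 N, 2 O.
Implicit hydrogens by atom environment:
  4 × C: 1 H each → 4
  1 × C: 3 H
  1 × C: 2 H
  1 × C: no H
  1 × N (charge +1): no H
  1 × O: no H
  1 × O (charge -1): no H
  Total hydrogens = 9.
Molecular formula: C7H9NO2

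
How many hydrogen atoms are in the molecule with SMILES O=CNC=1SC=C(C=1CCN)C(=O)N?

Hydrogens are implicit in SMILES; fill each atom to its normal valence:
  3 × C (aromatic): no H
  2 × C: 2 H each → 4
  2 × N: 2 H each → 4
  2 × O: no H
  1 × C (aromatic): 1 H
  1 × C: 1 H
  1 × C: no H
  1 × N: 1 H
  1 × S (aromatic): no H
  Total hydrogens = 11.

11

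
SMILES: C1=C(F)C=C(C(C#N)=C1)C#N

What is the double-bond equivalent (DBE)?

Molecular formula from the SMILES: C8H3FN2.
DoU = (2C + 2 + N − H − X)/2 = (2·8 + 2 + 2 − 3 − 1)/2 = 16/2 = 8.
(Structurally: 1 ring(s) + 7 π bond(s) = 8.)

8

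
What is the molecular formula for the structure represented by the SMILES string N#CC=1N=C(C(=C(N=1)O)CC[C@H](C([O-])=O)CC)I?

Heavy atoms from the SMILES: 11 C, 1 I, 3 N, 3 O.
Implicit hydrogens by atom environment:
  4 × C (aromatic): no H
  3 × C: 2 H each → 6
  2 × C: no H
  2 × N (aromatic): no H
  1 × C: 3 H
  1 × C: 1 H
  1 × I: no H
  1 × N: no H
  1 × O: 1 H
  1 × O: no H
  1 × O (charge -1): no H
  Total hydrogens = 11.
Net charge -1.
Molecular formula: C11H11IN3O3-

C11H11IN3O3-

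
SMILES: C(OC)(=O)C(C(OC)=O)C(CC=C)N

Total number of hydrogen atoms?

15

Hydrogens are implicit in SMILES; fill each atom to its normal valence:
  4 × O: no H
  3 × C: 1 H each → 3
  2 × C: 3 H each → 6
  2 × C: 2 H each → 4
  2 × C: no H
  1 × N: 2 H
  Total hydrogens = 15.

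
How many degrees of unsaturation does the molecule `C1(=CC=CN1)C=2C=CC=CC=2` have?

Molecular formula from the SMILES: C10H9N.
DoU = (2C + 2 + N − H − X)/2 = (2·10 + 2 + 1 − 9 − 0)/2 = 14/2 = 7.
(Structurally: 2 ring(s) + 5 π bond(s) = 7.)

7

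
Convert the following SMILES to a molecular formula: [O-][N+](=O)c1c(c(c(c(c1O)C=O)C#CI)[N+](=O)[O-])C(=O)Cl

C10H2ClIN2O7

Heavy atoms from the SMILES: 10 C, 1 Cl, 1 I, 2 N, 7 O.
Implicit hydrogens by atom environment:
  6 × C (aromatic): no H
  4 × O: no H
  3 × C: no H
  2 × N (charge +1): no H
  2 × O (charge -1): no H
  1 × C: 1 H
  1 × Cl: no H
  1 × I: no H
  1 × O: 1 H
  Total hydrogens = 2.
Molecular formula: C10H2ClIN2O7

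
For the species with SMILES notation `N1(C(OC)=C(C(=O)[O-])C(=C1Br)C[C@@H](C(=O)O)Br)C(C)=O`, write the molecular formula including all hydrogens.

Heavy atoms from the SMILES: 2 Br, 11 C, 1 N, 6 O.
Implicit hydrogens by atom environment:
  4 × C (aromatic): no H
  4 × O: no H
  3 × C: no H
  2 × Br: no H
  2 × C: 3 H each → 6
  1 × C: 2 H
  1 × C: 1 H
  1 × N (aromatic): no H
  1 × O: 1 H
  1 × O (charge -1): no H
  Total hydrogens = 10.
Net charge -1.
Molecular formula: C11H10Br2NO6-

C11H10Br2NO6-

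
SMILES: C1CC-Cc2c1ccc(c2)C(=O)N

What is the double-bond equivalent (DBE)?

6

Molecular formula from the SMILES: C11H13NO.
DoU = (2C + 2 + N − H − X)/2 = (2·11 + 2 + 1 − 13 − 0)/2 = 12/2 = 6.
(Structurally: 2 ring(s) + 4 π bond(s) = 6.)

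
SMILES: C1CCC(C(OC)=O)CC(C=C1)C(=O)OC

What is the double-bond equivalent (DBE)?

Molecular formula from the SMILES: C12H18O4.
DoU = (2C + 2 + N − H − X)/2 = (2·12 + 2 + 0 − 18 − 0)/2 = 8/2 = 4.
(Structurally: 1 ring(s) + 3 π bond(s) = 4.)

4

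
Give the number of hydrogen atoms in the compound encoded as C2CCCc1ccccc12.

Hydrogens are implicit in SMILES; fill each atom to its normal valence:
  4 × C: 2 H each → 8
  4 × C (aromatic): 1 H each → 4
  2 × C (aromatic): no H
  Total hydrogens = 12.

12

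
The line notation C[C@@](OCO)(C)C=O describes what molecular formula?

Heavy atoms from the SMILES: 5 C, 3 O.
Implicit hydrogens by atom environment:
  2 × C: 3 H each → 6
  2 × O: no H
  1 × C: 2 H
  1 × C: 1 H
  1 × C: no H
  1 × O: 1 H
  Total hydrogens = 10.
Molecular formula: C5H10O3

C5H10O3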